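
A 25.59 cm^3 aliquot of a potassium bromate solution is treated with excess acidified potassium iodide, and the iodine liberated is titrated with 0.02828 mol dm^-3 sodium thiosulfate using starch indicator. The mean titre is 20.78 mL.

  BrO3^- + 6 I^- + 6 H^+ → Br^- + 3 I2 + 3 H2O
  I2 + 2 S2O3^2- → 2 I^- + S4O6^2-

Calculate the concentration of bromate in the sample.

n(S2O3^2-) = 0.02078 × 0.02828 = 5.877 × 10^-4 mol
n(I2) = n(S2O3^2-)/2 = 2.938 × 10^-4 mol
From the 1:3 ratio, n(BrO3^-) in the aliquot = 1/3 × 2.938 × 10^-4 = 9.794 × 10^-5 mol
[BrO3^-] = 9.794 × 10^-5 / 0.02559 = 0.003827 mol/L

0.003827 mol/L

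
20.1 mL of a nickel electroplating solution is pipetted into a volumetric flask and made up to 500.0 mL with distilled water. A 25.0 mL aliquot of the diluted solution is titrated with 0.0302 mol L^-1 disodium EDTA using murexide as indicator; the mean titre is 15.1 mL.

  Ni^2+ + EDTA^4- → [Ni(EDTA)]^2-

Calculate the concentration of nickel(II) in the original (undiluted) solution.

0.454 mol/L

n(EDTA) = 0.0151 × 0.0302 = 4.56 × 10^-4 mol
n(Ni2+) in the aliquot = 4.56 × 10^-4 mol (1:1 ratio)
[Ni2+]_dilute = 4.56 × 10^-4 / 0.0250 = 0.0182 mol/L
Dilution factor = 500.0 / 20.1 = 24.88
[Ni2+]_stock = 0.0182 × 24.88 = 0.454 mol/L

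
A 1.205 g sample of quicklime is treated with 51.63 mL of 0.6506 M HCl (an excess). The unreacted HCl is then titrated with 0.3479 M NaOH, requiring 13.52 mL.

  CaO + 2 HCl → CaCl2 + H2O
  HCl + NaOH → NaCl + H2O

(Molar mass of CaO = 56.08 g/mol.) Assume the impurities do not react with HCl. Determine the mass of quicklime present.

0.8100 g

n(HCl) added = 0.05163 × 0.6506 = 0.03359 mol
n(NaOH) used in back-titration = 0.01352 × 0.3479 = 4.704 × 10^-3 mol
n(HCl) left over = 4.704 × 10^-3 mol (1:1 ratio)
n(HCl) consumed by analyte = 0.03359 − 4.704 × 10^-3 = 0.02889 mol
From the 1:2 ratio, n(CaO) = 1/2 × 0.02889 = 0.01444 mol
mass of CaO = 0.01444 × 56.08 = 0.8100 g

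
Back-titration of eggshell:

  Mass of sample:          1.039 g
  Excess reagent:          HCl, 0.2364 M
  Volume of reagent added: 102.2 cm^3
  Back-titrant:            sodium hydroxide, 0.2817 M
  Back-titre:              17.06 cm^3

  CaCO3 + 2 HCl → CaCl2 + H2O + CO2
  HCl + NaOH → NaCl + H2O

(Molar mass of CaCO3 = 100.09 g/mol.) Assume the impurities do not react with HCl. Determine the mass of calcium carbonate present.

0.9686 g

n(HCl) added = 0.1022 × 0.2364 = 0.02416 mol
n(NaOH) used in back-titration = 0.01706 × 0.2817 = 4.806 × 10^-3 mol
n(HCl) left over = 4.806 × 10^-3 mol (1:1 ratio)
n(HCl) consumed by analyte = 0.02416 − 4.806 × 10^-3 = 0.01935 mol
From the 1:2 ratio, n(CaCO3) = 1/2 × 0.01935 = 9.677 × 10^-3 mol
mass of CaCO3 = 9.677 × 10^-3 × 100.09 = 0.9686 g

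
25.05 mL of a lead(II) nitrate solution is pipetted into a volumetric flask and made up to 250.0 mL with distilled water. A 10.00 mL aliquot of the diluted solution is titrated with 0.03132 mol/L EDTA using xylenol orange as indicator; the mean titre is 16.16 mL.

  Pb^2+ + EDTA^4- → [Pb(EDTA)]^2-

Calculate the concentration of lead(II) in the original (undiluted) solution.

0.5051 mol/L

n(EDTA) = 0.01616 × 0.03132 = 5.061 × 10^-4 mol
n(Pb2+) in the aliquot = 5.061 × 10^-4 mol (1:1 ratio)
[Pb2+]_dilute = 5.061 × 10^-4 / 0.01000 = 0.05061 mol/L
Dilution factor = 250.0 / 25.05 = 9.980
[Pb2+]_stock = 0.05061 × 9.980 = 0.5051 mol/L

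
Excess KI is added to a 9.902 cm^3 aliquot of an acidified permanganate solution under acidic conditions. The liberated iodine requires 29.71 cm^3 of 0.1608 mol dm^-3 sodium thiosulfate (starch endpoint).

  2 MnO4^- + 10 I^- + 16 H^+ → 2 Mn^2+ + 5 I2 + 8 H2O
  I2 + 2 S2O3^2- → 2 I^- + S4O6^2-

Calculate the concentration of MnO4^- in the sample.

n(S2O3^2-) = 0.02971 × 0.1608 = 4.777 × 10^-3 mol
n(I2) = n(S2O3^2-)/2 = 2.389 × 10^-3 mol
From the 2:5 ratio, n(MnO4^-) in the aliquot = 2/5 × 2.389 × 10^-3 = 9.555 × 10^-4 mol
[MnO4^-] = 9.555 × 10^-4 / 0.009902 = 0.09649 mol/L

0.09649 mol/L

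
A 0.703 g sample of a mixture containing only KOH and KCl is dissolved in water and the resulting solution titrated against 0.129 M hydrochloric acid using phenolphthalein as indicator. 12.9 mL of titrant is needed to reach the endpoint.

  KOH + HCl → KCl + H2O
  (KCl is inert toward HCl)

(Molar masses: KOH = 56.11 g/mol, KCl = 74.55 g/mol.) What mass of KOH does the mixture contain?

n(HCl) = 0.0129 × 0.129 = 1.66 × 10^-3 mol
Let x = n(KOH), y = n(KCl).
Titrant: 1x = 1.66 × 10^-3;  mass: 56.11x + 74.55y = 0.703
Solving, x = 1.66 × 10^-3 mol, y = 8.18 × 10^-3 mol
mass of KOH = 1.66 × 10^-3 × 56.11 = 0.0934 g

0.0934 g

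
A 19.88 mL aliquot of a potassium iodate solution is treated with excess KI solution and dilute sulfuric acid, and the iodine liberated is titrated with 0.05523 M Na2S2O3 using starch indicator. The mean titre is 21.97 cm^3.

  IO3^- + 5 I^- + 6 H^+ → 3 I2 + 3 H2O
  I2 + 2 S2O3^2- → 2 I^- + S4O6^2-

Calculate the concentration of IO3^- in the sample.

0.01017 M

n(S2O3^2-) = 0.02197 × 0.05523 = 1.213 × 10^-3 mol
n(I2) = n(S2O3^2-)/2 = 6.067 × 10^-4 mol
From the 1:3 ratio, n(IO3^-) in the aliquot = 1/3 × 6.067 × 10^-4 = 2.022 × 10^-4 mol
[IO3^-] = 2.022 × 10^-4 / 0.01988 = 0.01017 mol/L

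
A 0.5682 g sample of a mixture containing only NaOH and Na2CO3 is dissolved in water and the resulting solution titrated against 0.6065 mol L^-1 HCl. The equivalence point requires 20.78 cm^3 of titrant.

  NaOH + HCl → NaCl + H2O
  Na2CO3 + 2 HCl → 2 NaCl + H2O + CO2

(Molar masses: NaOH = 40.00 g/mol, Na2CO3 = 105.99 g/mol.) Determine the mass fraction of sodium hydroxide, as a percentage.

n(HCl) = 0.02078 × 0.6065 = 0.01260 mol
Let x = n(NaOH), y = n(Na2CO3).
Titrant: 1x + 2y = 0.01260;  mass: 40.00x + 105.99y = 0.5682
Solving, x = 7.672 × 10^-3 mol, y = 2.465 × 10^-3 mol
mass of NaOH = 7.672 × 10^-3 × 40.00 = 0.3069 g
% NaOH = 0.3069 / 0.5682 × 100 = 54.01 %

54.01 %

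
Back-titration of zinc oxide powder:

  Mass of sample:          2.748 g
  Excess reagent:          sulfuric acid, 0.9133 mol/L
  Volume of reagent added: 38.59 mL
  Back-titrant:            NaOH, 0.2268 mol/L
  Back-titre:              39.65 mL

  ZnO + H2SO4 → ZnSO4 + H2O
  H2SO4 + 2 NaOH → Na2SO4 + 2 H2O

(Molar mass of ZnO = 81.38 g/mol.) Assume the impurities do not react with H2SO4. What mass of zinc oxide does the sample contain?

n(H2SO4) added = 0.03859 × 0.9133 = 0.03524 mol
n(NaOH) used in back-titration = 0.03965 × 0.2268 = 8.993 × 10^-3 mol
From the 1:2 ratio, n(H2SO4) left over = 1/2 × 8.993 × 10^-3 = 4.496 × 10^-3 mol
n(H2SO4) consumed by analyte = 0.03524 − 4.496 × 10^-3 = 0.03075 mol
n(ZnO) = 0.03075 mol (1:1 ratio)
mass of ZnO = 0.03075 × 81.38 = 2.502 g

2.502 g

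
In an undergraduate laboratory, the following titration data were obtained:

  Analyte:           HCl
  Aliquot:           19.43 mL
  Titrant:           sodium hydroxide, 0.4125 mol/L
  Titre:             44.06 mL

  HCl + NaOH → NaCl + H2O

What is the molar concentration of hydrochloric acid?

n(NaOH) = 0.04406 L × 0.4125 mol/L = 0.01817 mol
n(HCl) = 0.01817 mol (1:1 mole ratio)
[HCl] = 0.01817 mol / 0.01943 L = 0.9354 mol/L

0.9354 mol/L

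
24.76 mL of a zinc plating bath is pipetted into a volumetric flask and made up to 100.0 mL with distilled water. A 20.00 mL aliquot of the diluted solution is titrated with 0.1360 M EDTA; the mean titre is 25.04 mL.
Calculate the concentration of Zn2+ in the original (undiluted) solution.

0.6877 M

Zn^2+ + EDTA^4- → [Zn(EDTA)]^2-
n(EDTA) = 0.02504 × 0.1360 = 3.405 × 10^-3 mol
n(Zn2+) in the aliquot = 3.405 × 10^-3 mol (1:1 ratio)
[Zn2+]_dilute = 3.405 × 10^-3 / 0.02000 = 0.1703 mol/L
Dilution factor = 100.0 / 24.76 = 4.039
[Zn2+]_stock = 0.1703 × 4.039 = 0.6877 mol/L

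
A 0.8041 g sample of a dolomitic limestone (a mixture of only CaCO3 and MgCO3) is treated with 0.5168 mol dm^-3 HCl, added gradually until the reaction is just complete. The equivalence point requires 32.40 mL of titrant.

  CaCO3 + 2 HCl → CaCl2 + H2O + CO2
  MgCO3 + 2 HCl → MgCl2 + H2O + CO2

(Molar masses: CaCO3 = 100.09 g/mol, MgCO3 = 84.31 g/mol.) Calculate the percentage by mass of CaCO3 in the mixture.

77.50 %

n(HCl) = 0.03240 × 0.5168 = 0.01674 mol
Let x = n(CaCO3), y = n(MgCO3).
Titrant: 2x + 2y = 0.01674;  mass: 100.09x + 84.31y = 0.8041
Solving, x = 6.226 × 10^-3 mol, y = 2.146 × 10^-3 mol
mass of CaCO3 = 6.226 × 10^-3 × 100.09 = 0.6231 g
% CaCO3 = 0.6231 / 0.8041 × 100 = 77.50 %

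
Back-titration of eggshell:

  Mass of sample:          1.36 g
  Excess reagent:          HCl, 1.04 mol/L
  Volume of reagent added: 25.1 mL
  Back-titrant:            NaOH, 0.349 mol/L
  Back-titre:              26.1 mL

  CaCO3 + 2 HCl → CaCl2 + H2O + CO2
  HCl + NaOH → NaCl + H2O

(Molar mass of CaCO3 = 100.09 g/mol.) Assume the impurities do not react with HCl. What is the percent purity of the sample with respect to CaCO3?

n(HCl) added = 0.0251 × 1.04 = 0.0261 mol
n(NaOH) used in back-titration = 0.0261 × 0.349 = 9.11 × 10^-3 mol
n(HCl) left over = 9.11 × 10^-3 mol (1:1 ratio)
n(HCl) consumed by analyte = 0.0261 − 9.11 × 10^-3 = 0.0170 mol
From the 1:2 ratio, n(CaCO3) = 1/2 × 0.0170 = 8.50 × 10^-3 mol
mass of CaCO3 = 8.50 × 10^-3 × 100.09 = 0.851 g
% CaCO3 = 0.851 / 1.36 × 100 = 62.5 %

62.5 %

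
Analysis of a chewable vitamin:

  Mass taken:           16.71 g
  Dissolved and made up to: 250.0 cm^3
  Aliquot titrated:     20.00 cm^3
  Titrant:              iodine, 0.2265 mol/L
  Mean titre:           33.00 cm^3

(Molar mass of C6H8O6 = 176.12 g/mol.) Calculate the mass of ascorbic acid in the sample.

C6H8O6 + I2 → C6H6O6 + 2 HI
n(I2) per titration = 0.03300 × 0.2265 = 7.474 × 10^-3 mol
n(C6H8O6) in each aliquot = 7.474 × 10^-3 mol (1:1 ratio)
n(C6H8O6) in the whole flask = 7.474 × 10^-3 × 250.0/20.00 = 0.09343 mol
mass of C6H8O6 = 0.09343 × 176.12 = 16.46 g

16.46 g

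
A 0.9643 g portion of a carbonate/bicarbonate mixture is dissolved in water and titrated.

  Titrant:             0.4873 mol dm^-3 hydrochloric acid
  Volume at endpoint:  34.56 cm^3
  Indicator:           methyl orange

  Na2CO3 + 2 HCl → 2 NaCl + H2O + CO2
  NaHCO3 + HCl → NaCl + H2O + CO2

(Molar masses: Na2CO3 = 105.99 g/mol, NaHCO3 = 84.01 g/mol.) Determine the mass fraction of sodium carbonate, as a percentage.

n(HCl) = 0.03456 × 0.4873 = 0.01684 mol
Let x = n(Na2CO3), y = n(NaHCO3).
Titrant: 2x + 1y = 0.01684;  mass: 105.99x + 84.01y = 0.9643
Solving, x = 7.263 × 10^-3 mol, y = 2.315 × 10^-3 mol
mass of Na2CO3 = 7.263 × 10^-3 × 105.99 = 0.7698 g
% Na2CO3 = 0.7698 / 0.9643 × 100 = 79.83 %

79.83 %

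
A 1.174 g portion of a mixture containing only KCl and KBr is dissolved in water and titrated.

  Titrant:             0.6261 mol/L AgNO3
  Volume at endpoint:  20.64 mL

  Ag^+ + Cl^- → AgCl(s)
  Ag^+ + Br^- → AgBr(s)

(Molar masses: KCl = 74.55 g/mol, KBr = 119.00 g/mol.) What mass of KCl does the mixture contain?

0.6102 g

n(AgNO3) = 0.02064 × 0.6261 = 0.01292 mol
Let x = n(KCl), y = n(KBr).
Titrant: 1x + 1y = 0.01292;  mass: 74.55x + 119.00y = 1.174
Solving, x = 8.185 × 10^-3 mol, y = 4.738 × 10^-3 mol
mass of KCl = 8.185 × 10^-3 × 74.55 = 0.6102 g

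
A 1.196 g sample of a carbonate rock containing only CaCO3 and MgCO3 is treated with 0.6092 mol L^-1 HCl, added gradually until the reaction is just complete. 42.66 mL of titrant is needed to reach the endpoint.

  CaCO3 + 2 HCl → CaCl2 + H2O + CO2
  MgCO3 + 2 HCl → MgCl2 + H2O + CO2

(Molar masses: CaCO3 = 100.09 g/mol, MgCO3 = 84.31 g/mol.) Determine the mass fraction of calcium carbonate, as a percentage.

n(HCl) = 0.04266 × 0.6092 = 0.02599 mol
Let x = n(CaCO3), y = n(MgCO3).
Titrant: 2x + 2y = 0.02599;  mass: 100.09x + 84.31y = 1.196
Solving, x = 6.366 × 10^-3 mol, y = 6.628 × 10^-3 mol
mass of CaCO3 = 6.366 × 10^-3 × 100.09 = 0.6372 g
% CaCO3 = 0.6372 / 1.196 × 100 = 53.28 %

53.28 %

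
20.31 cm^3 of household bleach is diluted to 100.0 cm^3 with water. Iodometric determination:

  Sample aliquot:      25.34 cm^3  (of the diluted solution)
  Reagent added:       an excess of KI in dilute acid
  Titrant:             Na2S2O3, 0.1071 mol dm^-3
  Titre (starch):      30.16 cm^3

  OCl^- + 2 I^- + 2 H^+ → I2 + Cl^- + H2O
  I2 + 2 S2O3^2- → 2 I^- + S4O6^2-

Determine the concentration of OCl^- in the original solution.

n(S2O3^2-) = 0.03016 × 0.1071 = 3.230 × 10^-3 mol
n(I2) = n(S2O3^2-)/2 = 1.615 × 10^-3 mol
n(OCl^-) in the aliquot = 1.615 × 10^-3 mol (1:1 ratio)
[OCl^-]_dilute = 1.615 × 10^-3 / 0.02534 = 0.06374 mol/L
[OCl^-]_original = 0.06374 × 100.0/20.31 = 0.3138 mol/L

0.3138 mol/L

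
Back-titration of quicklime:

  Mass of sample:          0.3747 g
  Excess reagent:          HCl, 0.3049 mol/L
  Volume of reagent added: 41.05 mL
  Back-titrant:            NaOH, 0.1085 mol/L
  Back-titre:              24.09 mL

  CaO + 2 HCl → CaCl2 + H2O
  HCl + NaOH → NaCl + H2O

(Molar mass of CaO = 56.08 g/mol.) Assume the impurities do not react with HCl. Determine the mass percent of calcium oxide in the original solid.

n(HCl) added = 0.04105 × 0.3049 = 0.01252 mol
n(NaOH) used in back-titration = 0.02409 × 0.1085 = 2.614 × 10^-3 mol
n(HCl) left over = 2.614 × 10^-3 mol (1:1 ratio)
n(HCl) consumed by analyte = 0.01252 − 2.614 × 10^-3 = 9.902 × 10^-3 mol
From the 1:2 ratio, n(CaO) = 1/2 × 9.902 × 10^-3 = 4.951 × 10^-3 mol
mass of CaO = 4.951 × 10^-3 × 56.08 = 0.2777 g
% CaO = 0.2777 / 0.3747 × 100 = 74.10 %

74.10 %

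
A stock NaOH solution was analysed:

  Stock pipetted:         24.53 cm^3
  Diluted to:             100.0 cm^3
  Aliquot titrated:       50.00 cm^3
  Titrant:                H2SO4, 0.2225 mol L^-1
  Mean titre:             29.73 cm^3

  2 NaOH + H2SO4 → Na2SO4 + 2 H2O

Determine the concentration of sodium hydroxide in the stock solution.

1.079 mol/L

n(H2SO4) = 0.02973 × 0.2225 = 6.615 × 10^-3 mol
From the 2:1 ratio, n(NaOH) in the aliquot = 2/1 × 6.615 × 10^-3 = 0.01323 mol
[NaOH]_dilute = 0.01323 / 0.05000 = 0.2646 mol/L
Dilution factor = 100.0 / 24.53 = 4.077
[NaOH]_stock = 0.2646 × 4.077 = 1.079 mol/L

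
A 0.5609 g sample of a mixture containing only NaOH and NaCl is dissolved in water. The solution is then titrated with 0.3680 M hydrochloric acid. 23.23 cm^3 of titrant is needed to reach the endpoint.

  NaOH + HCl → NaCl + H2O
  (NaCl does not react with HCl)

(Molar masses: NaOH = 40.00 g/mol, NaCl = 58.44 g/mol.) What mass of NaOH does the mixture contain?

0.3419 g

n(HCl) = 0.02323 × 0.3680 = 8.549 × 10^-3 mol
Let x = n(NaOH), y = n(NaCl).
Titrant: 1x = 8.549 × 10^-3;  mass: 40.00x + 58.44y = 0.5609
Solving, x = 8.549 × 10^-3 mol, y = 3.747 × 10^-3 mol
mass of NaOH = 8.549 × 10^-3 × 40.00 = 0.3419 g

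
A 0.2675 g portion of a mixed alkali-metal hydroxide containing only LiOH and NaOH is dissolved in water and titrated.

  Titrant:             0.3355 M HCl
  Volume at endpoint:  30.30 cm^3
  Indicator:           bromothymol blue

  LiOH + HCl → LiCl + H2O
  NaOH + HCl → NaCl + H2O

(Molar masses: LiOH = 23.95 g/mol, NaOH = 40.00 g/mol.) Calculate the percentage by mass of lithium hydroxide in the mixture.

n(HCl) = 0.03030 × 0.3355 = 0.01017 mol
Let x = n(LiOH), y = n(NaOH).
Titrant: 1x + 1y = 0.01017;  mass: 23.95x + 40.00y = 0.2675
Solving, x = 8.668 × 10^-3 mol, y = 1.497 × 10^-3 mol
mass of LiOH = 8.668 × 10^-3 × 23.95 = 0.2076 g
% LiOH = 0.2076 / 0.2675 × 100 = 77.61 %

77.61 %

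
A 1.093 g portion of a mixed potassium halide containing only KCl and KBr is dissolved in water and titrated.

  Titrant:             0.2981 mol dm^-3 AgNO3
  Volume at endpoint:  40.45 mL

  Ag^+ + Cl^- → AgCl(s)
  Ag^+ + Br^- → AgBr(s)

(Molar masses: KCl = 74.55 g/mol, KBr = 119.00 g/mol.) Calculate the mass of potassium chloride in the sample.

n(AgNO3) = 0.04045 × 0.2981 = 0.01206 mol
Let x = n(KCl), y = n(KBr).
Titrant: 1x + 1y = 0.01206;  mass: 74.55x + 119.00y = 1.093
Solving, x = 7.692 × 10^-3 mol, y = 4.366 × 10^-3 mol
mass of KCl = 7.692 × 10^-3 × 74.55 = 0.5735 g

0.5735 g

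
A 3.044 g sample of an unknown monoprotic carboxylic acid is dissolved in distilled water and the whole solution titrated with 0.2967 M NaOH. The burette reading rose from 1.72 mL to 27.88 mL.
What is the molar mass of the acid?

392.2 g/mol

n(NaOH) = 0.02616 L × 0.2967 mol/L = 7.762 × 10^-3 mol
n(HA) = 7.762 × 10^-3 mol (1:1 ratio)
M = m / n = 3.044 g / 7.762 × 10^-3 mol = 392.2 g/mol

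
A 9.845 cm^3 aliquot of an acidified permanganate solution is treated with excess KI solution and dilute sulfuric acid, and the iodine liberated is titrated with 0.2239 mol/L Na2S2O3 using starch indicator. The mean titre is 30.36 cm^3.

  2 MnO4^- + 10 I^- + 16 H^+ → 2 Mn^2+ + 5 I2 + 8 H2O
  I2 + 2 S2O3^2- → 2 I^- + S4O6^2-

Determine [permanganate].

n(S2O3^2-) = 0.03036 × 0.2239 = 6.798 × 10^-3 mol
n(I2) = n(S2O3^2-)/2 = 3.399 × 10^-3 mol
From the 2:5 ratio, n(MnO4^-) in the aliquot = 2/5 × 3.399 × 10^-3 = 1.360 × 10^-3 mol
[MnO4^-] = 1.360 × 10^-3 / 0.009845 = 0.1381 mol/L

0.1381 mol/L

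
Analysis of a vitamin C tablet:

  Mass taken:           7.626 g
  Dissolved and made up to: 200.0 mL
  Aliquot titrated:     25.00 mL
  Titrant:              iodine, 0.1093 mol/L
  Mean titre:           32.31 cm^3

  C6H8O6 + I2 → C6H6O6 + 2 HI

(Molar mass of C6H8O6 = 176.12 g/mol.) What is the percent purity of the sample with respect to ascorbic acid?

n(I2) per titration = 0.03231 × 0.1093 = 3.531 × 10^-3 mol
n(C6H8O6) in each aliquot = 3.531 × 10^-3 mol (1:1 ratio)
n(C6H8O6) in the whole flask = 3.531 × 10^-3 × 200.0/25.00 = 0.02825 mol
mass of C6H8O6 = 0.02825 × 176.12 = 4.976 g
% C6H8O6 = 4.976 / 7.626 × 100 = 65.25 %

65.25 %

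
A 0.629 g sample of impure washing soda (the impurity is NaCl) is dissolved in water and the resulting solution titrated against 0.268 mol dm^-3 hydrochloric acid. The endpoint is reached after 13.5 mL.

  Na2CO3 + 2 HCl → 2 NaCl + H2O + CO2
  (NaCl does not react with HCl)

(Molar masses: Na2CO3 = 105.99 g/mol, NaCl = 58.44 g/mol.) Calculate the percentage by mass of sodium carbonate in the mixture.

n(HCl) = 0.0135 × 0.268 = 3.62 × 10^-3 mol
Let x = n(Na2CO3), y = n(NaCl).
Titrant: 2x = 3.62 × 10^-3;  mass: 105.99x + 58.44y = 0.629
Solving, x = 1.81 × 10^-3 mol, y = 7.48 × 10^-3 mol
mass of Na2CO3 = 1.81 × 10^-3 × 105.99 = 0.192 g
% Na2CO3 = 0.192 / 0.629 × 100 = 30.5 %

30.5 %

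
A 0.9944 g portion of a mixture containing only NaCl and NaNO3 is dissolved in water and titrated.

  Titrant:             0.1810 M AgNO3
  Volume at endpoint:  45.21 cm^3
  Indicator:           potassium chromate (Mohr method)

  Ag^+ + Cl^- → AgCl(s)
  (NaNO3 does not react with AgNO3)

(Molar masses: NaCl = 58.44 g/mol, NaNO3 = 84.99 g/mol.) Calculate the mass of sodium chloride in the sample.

0.4782 g

n(AgNO3) = 0.04521 × 0.1810 = 8.183 × 10^-3 mol
Let x = n(NaCl), y = n(NaNO3).
Titrant: 1x = 8.183 × 10^-3;  mass: 58.44x + 84.99y = 0.9944
Solving, x = 8.183 × 10^-3 mol, y = 6.073 × 10^-3 mol
mass of NaCl = 8.183 × 10^-3 × 58.44 = 0.4782 g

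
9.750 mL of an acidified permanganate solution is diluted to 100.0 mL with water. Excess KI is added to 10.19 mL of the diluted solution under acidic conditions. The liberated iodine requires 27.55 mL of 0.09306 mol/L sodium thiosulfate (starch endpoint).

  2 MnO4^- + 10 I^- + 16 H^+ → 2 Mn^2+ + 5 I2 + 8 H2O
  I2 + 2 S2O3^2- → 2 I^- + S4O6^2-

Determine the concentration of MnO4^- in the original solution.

0.5161 mol/L

n(S2O3^2-) = 0.02755 × 0.09306 = 2.564 × 10^-3 mol
n(I2) = n(S2O3^2-)/2 = 1.282 × 10^-3 mol
From the 2:5 ratio, n(MnO4^-) in the aliquot = 2/5 × 1.282 × 10^-3 = 5.128 × 10^-4 mol
[MnO4^-]_dilute = 5.128 × 10^-4 / 0.01019 = 0.05032 mol/L
[MnO4^-]_original = 0.05032 × 100.0/9.750 = 0.5161 mol/L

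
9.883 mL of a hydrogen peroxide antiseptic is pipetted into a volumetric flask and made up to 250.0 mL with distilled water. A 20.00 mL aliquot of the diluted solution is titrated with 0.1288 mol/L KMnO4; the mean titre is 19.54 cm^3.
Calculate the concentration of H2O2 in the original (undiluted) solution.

2 MnO4^- + 5 H2O2 + 6 H^+ → 2 Mn^2+ + 5 O2 + 8 H2O
n(KMnO4) = 0.01954 × 0.1288 = 2.517 × 10^-3 mol
From the 5:2 ratio, n(H2O2) in the aliquot = 5/2 × 2.517 × 10^-3 = 6.292 × 10^-3 mol
[H2O2]_dilute = 6.292 × 10^-3 / 0.02000 = 0.3146 mol/L
Dilution factor = 250.0 / 9.883 = 25.30
[H2O2]_stock = 0.3146 × 25.30 = 7.958 mol/L

7.958 mol/L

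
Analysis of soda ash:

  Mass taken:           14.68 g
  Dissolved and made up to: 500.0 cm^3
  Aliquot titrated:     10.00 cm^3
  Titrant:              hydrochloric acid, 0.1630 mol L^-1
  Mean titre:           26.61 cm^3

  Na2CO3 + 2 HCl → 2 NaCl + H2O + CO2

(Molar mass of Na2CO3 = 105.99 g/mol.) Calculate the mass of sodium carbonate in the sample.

11.49 g

n(HCl) per titration = 0.02661 × 0.1630 = 4.337 × 10^-3 mol
From the 1:2 ratio, n(Na2CO3) in each aliquot = 1/2 × 4.337 × 10^-3 = 2.169 × 10^-3 mol
n(Na2CO3) in the whole flask = 2.169 × 10^-3 × 500.0/10.00 = 0.1084 mol
mass of Na2CO3 = 0.1084 × 105.99 = 11.49 g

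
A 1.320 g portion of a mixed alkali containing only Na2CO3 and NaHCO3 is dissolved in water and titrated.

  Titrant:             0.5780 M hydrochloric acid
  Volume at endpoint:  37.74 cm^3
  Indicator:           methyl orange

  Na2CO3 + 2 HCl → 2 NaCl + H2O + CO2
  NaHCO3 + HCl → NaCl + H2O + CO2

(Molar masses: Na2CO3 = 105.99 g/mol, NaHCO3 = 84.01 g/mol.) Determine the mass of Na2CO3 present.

n(HCl) = 0.03774 × 0.5780 = 0.02181 mol
Let x = n(Na2CO3), y = n(NaHCO3).
Titrant: 2x + 1y = 0.02181;  mass: 105.99x + 84.01y = 1.320
Solving, x = 8.263 × 10^-3 mol, y = 5.287 × 10^-3 mol
mass of Na2CO3 = 8.263 × 10^-3 × 105.99 = 0.8758 g

0.8758 g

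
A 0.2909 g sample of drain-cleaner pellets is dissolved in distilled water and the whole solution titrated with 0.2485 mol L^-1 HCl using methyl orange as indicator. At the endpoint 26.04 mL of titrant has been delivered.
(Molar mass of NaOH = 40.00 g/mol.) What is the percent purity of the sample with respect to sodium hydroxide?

NaOH + HCl → NaCl + H2O
n(HCl) = 0.02604 L × 0.2485 mol/L = 6.471 × 10^-3 mol
n(NaOH) = 6.471 × 10^-3 mol (1:1 ratio)
mass of NaOH = 6.471 × 10^-3 × 40.00 g/mol = 0.2588 g
% NaOH = 0.2588 / 0.2909 × 100 = 88.98 %

88.98 %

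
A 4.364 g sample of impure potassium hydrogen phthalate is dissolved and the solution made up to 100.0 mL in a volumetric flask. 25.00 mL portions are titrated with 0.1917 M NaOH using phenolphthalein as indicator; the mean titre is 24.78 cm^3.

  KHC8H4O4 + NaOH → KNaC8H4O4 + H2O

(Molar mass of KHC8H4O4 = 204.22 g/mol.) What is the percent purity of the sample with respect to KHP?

88.92 %

n(NaOH) per titration = 0.02478 × 0.1917 = 4.750 × 10^-3 mol
n(KHC8H4O4) in each aliquot = 4.750 × 10^-3 mol (1:1 ratio)
n(KHC8H4O4) in the whole flask = 4.750 × 10^-3 × 100.0/25.00 = 0.01900 mol
mass of KHC8H4O4 = 0.01900 × 204.22 = 3.880 g
% KHC8H4O4 = 3.880 / 4.364 × 100 = 88.92 %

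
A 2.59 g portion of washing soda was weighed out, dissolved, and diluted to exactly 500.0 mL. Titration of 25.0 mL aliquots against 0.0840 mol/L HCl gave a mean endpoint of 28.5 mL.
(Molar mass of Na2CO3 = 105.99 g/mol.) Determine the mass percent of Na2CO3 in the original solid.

Na2CO3 + 2 HCl → 2 NaCl + H2O + CO2
n(HCl) per titration = 0.0285 × 0.0840 = 2.39 × 10^-3 mol
From the 1:2 ratio, n(Na2CO3) in each aliquot = 1/2 × 2.39 × 10^-3 = 1.20 × 10^-3 mol
n(Na2CO3) in the whole flask = 1.20 × 10^-3 × 500.0/25.0 = 0.0239 mol
mass of Na2CO3 = 0.0239 × 105.99 = 2.54 g
% Na2CO3 = 2.54 / 2.59 × 100 = 98.0 %

98.0 %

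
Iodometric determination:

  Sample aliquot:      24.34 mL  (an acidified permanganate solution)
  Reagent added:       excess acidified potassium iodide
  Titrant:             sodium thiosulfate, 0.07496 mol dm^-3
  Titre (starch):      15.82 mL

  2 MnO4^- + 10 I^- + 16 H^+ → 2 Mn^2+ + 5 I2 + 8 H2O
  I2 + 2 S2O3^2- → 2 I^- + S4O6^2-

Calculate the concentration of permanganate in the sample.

0.009744 mol/L

n(S2O3^2-) = 0.01582 × 0.07496 = 1.186 × 10^-3 mol
n(I2) = n(S2O3^2-)/2 = 5.929 × 10^-4 mol
From the 2:5 ratio, n(MnO4^-) in the aliquot = 2/5 × 5.929 × 10^-4 = 2.372 × 10^-4 mol
[MnO4^-] = 2.372 × 10^-4 / 0.02434 = 0.009744 mol/L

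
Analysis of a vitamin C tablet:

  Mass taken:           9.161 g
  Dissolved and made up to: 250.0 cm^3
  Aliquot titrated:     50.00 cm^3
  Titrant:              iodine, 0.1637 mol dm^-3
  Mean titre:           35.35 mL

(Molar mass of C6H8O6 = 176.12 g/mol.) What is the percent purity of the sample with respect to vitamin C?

55.63 %

C6H8O6 + I2 → C6H6O6 + 2 HI
n(I2) per titration = 0.03535 × 0.1637 = 5.787 × 10^-3 mol
n(C6H8O6) in each aliquot = 5.787 × 10^-3 mol (1:1 ratio)
n(C6H8O6) in the whole flask = 5.787 × 10^-3 × 250.0/50.00 = 0.02893 mol
mass of C6H8O6 = 0.02893 × 176.12 = 5.096 g
% C6H8O6 = 5.096 / 9.161 × 100 = 55.63 %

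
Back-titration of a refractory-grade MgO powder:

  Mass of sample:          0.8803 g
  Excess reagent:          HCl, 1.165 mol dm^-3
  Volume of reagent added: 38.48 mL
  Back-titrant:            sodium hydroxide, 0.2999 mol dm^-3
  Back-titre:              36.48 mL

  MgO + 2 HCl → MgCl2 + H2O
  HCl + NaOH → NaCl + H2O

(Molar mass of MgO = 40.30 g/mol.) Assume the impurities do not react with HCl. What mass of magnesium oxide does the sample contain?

0.6829 g

n(HCl) added = 0.03848 × 1.165 = 0.04483 mol
n(NaOH) used in back-titration = 0.03648 × 0.2999 = 0.01094 mol
n(HCl) left over = 0.01094 mol (1:1 ratio)
n(HCl) consumed by analyte = 0.04483 − 0.01094 = 0.03389 mol
From the 1:2 ratio, n(MgO) = 1/2 × 0.03389 = 0.01694 mol
mass of MgO = 0.01694 × 40.30 = 0.6829 g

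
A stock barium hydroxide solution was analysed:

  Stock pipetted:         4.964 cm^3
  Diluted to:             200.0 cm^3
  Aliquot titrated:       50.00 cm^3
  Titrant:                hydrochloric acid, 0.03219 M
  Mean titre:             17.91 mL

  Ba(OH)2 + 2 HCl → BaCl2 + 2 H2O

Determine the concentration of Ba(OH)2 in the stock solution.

n(HCl) = 0.01791 × 0.03219 = 5.765 × 10^-4 mol
From the 1:2 ratio, n(Ba(OH)2) in the aliquot = 1/2 × 5.765 × 10^-4 = 2.883 × 10^-4 mol
[Ba(OH)2]_dilute = 2.883 × 10^-4 / 0.05000 = 0.005765 mol/L
Dilution factor = 200.0 / 4.964 = 40.29
[Ba(OH)2]_stock = 0.005765 × 40.29 = 0.2323 mol/L

0.2323 M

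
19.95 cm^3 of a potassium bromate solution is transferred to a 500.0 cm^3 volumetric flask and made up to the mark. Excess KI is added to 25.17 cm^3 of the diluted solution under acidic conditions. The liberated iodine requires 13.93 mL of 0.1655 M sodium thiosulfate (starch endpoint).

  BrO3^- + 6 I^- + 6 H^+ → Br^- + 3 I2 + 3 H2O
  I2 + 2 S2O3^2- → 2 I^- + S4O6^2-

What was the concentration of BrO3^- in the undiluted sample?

0.3826 M

n(S2O3^2-) = 0.01393 × 0.1655 = 2.305 × 10^-3 mol
n(I2) = n(S2O3^2-)/2 = 1.153 × 10^-3 mol
From the 1:3 ratio, n(BrO3^-) in the aliquot = 1/3 × 1.153 × 10^-3 = 3.842 × 10^-4 mol
[BrO3^-]_dilute = 3.842 × 10^-4 / 0.02517 = 0.01527 mol/L
[BrO3^-]_original = 0.01527 × 500.0/19.95 = 0.3826 mol/L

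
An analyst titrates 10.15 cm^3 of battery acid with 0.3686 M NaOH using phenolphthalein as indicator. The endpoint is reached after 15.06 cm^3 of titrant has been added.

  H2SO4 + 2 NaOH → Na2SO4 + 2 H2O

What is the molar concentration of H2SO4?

0.2735 M

n(NaOH) = 0.01506 L × 0.3686 mol/L = 5.551 × 10^-3 mol
From the 1:2 mole ratio, n(H2SO4) = 1/2 × 5.551 × 10^-3 = 2.776 × 10^-3 mol
[H2SO4] = 2.776 × 10^-3 mol / 0.01015 L = 0.2735 mol/L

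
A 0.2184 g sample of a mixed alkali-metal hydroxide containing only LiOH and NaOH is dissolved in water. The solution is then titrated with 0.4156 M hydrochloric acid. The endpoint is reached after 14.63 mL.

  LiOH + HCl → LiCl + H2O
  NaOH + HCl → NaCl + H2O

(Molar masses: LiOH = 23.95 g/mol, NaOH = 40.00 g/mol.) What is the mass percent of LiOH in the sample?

n(HCl) = 0.01463 × 0.4156 = 6.080 × 10^-3 mol
Let x = n(LiOH), y = n(NaOH).
Titrant: 1x + 1y = 6.080 × 10^-3;  mass: 23.95x + 40.00y = 0.2184
Solving, x = 1.546 × 10^-3 mol, y = 4.534 × 10^-3 mol
mass of LiOH = 1.546 × 10^-3 × 23.95 = 0.03702 g
% LiOH = 0.03702 / 0.2184 × 100 = 16.95 %

16.95 %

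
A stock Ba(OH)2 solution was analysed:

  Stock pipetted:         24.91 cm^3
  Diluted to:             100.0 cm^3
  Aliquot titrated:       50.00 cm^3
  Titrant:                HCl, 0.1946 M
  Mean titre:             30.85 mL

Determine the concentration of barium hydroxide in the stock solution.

Ba(OH)2 + 2 HCl → BaCl2 + 2 H2O
n(HCl) = 0.03085 × 0.1946 = 6.003 × 10^-3 mol
From the 1:2 ratio, n(Ba(OH)2) in the aliquot = 1/2 × 6.003 × 10^-3 = 3.002 × 10^-3 mol
[Ba(OH)2]_dilute = 3.002 × 10^-3 / 0.05000 = 0.06003 mol/L
Dilution factor = 100.0 / 24.91 = 4.014
[Ba(OH)2]_stock = 0.06003 × 4.014 = 0.2410 mol/L

0.2410 M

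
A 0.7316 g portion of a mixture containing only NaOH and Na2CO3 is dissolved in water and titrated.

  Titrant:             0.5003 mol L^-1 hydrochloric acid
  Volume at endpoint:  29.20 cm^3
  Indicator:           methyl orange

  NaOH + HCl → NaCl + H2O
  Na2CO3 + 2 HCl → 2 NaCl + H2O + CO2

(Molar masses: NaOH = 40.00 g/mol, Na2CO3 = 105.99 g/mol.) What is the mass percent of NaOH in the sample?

17.92 %

n(HCl) = 0.02920 × 0.5003 = 0.01461 mol
Let x = n(NaOH), y = n(Na2CO3).
Titrant: 1x + 2y = 0.01461;  mass: 40.00x + 105.99y = 0.7316
Solving, x = 3.278 × 10^-3 mol, y = 5.666 × 10^-3 mol
mass of NaOH = 3.278 × 10^-3 × 40.00 = 0.1311 g
% NaOH = 0.1311 / 0.7316 × 100 = 17.92 %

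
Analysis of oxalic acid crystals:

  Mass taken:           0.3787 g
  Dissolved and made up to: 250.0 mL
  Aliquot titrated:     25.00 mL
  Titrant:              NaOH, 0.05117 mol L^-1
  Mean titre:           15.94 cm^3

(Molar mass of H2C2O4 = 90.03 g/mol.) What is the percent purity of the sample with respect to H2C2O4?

96.95 %

H2C2O4 + 2 NaOH → Na2C2O4 + 2 H2O
n(NaOH) per titration = 0.01594 × 0.05117 = 8.156 × 10^-4 mol
From the 1:2 ratio, n(H2C2O4) in each aliquot = 1/2 × 8.156 × 10^-4 = 4.078 × 10^-4 mol
n(H2C2O4) in the whole flask = 4.078 × 10^-4 × 250.0/25.00 = 4.078 × 10^-3 mol
mass of H2C2O4 = 4.078 × 10^-3 × 90.03 = 0.3672 g
% H2C2O4 = 0.3672 / 0.3787 × 100 = 96.95 %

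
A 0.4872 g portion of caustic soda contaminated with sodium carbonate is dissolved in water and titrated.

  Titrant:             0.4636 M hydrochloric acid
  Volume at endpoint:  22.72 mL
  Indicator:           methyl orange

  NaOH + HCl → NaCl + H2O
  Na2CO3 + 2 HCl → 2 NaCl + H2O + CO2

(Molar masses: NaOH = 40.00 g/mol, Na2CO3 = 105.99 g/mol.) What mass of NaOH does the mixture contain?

n(HCl) = 0.02272 × 0.4636 = 0.01053 mol
Let x = n(NaOH), y = n(Na2CO3).
Titrant: 1x + 2y = 0.01053;  mass: 40.00x + 105.99y = 0.4872
Solving, x = 5.463 × 10^-3 mol, y = 2.535 × 10^-3 mol
mass of NaOH = 5.463 × 10^-3 × 40.00 = 0.2185 g

0.2185 g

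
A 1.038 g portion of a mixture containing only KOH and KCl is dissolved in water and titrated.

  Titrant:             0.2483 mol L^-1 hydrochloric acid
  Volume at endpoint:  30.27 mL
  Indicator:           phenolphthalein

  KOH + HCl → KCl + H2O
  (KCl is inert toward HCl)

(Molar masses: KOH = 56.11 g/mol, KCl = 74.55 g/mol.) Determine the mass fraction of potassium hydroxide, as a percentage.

40.63 %

n(HCl) = 0.03027 × 0.2483 = 7.516 × 10^-3 mol
Let x = n(KOH), y = n(KCl).
Titrant: 1x = 7.516 × 10^-3;  mass: 56.11x + 74.55y = 1.038
Solving, x = 7.516 × 10^-3 mol, y = 8.267 × 10^-3 mol
mass of KOH = 7.516 × 10^-3 × 56.11 = 0.4217 g
% KOH = 0.4217 / 1.038 × 100 = 40.63 %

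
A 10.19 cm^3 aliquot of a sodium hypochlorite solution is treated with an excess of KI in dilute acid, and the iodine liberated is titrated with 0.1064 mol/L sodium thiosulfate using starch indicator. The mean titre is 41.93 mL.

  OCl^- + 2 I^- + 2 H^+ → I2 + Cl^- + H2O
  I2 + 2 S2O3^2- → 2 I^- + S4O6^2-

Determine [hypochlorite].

0.2189 mol/L

n(S2O3^2-) = 0.04193 × 0.1064 = 4.461 × 10^-3 mol
n(I2) = n(S2O3^2-)/2 = 2.231 × 10^-3 mol
n(OCl^-) in the aliquot = 2.231 × 10^-3 mol (1:1 ratio)
[OCl^-] = 2.231 × 10^-3 / 0.01019 = 0.2189 mol/L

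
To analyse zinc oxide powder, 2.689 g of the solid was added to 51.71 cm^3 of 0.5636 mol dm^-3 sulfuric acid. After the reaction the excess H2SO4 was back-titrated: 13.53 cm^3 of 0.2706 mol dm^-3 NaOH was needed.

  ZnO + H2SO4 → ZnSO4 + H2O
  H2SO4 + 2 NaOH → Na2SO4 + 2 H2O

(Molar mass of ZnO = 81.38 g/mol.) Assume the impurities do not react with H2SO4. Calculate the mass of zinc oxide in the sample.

2.223 g

n(H2SO4) added = 0.05171 × 0.5636 = 0.02914 mol
n(NaOH) used in back-titration = 0.01353 × 0.2706 = 3.661 × 10^-3 mol
From the 1:2 ratio, n(H2SO4) left over = 1/2 × 3.661 × 10^-3 = 1.831 × 10^-3 mol
n(H2SO4) consumed by analyte = 0.02914 − 1.831 × 10^-3 = 0.02731 mol
n(ZnO) = 0.02731 mol (1:1 ratio)
mass of ZnO = 0.02731 × 81.38 = 2.223 g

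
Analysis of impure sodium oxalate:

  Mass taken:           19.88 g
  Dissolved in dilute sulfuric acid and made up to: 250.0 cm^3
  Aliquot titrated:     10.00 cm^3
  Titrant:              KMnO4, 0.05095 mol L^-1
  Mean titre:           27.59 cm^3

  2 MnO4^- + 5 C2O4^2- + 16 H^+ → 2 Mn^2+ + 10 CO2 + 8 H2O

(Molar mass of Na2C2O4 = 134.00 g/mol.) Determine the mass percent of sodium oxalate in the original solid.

n(KMnO4) per titration = 0.02759 × 0.05095 = 1.406 × 10^-3 mol
From the 5:2 ratio, n(Na2C2O4) in each aliquot = 5/2 × 1.406 × 10^-3 = 3.514 × 10^-3 mol
n(Na2C2O4) in the whole flask = 3.514 × 10^-3 × 250.0/10.00 = 0.08786 mol
mass of Na2C2O4 = 0.08786 × 134.00 = 11.77 g
% Na2C2O4 = 11.77 / 19.88 × 100 = 59.22 %

59.22 %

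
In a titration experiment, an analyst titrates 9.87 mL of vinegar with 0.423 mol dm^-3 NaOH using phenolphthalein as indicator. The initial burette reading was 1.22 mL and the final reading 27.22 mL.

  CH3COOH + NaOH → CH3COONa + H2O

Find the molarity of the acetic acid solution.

n(NaOH) = 0.0260 L × 0.423 mol/L = 0.0110 mol
n(CH3COOH) = 0.0110 mol (1:1 mole ratio)
[CH3COOH] = 0.0110 mol / 0.00987 L = 1.11 mol/L

1.11 mol/L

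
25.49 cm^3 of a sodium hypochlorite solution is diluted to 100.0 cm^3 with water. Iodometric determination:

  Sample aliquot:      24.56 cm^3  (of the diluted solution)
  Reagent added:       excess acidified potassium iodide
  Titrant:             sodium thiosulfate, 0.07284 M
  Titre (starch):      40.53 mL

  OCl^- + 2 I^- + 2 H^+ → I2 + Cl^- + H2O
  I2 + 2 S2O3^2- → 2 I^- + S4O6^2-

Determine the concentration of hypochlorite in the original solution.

n(S2O3^2-) = 0.04053 × 0.07284 = 2.952 × 10^-3 mol
n(I2) = n(S2O3^2-)/2 = 1.476 × 10^-3 mol
n(OCl^-) in the aliquot = 1.476 × 10^-3 mol (1:1 ratio)
[OCl^-]_dilute = 1.476 × 10^-3 / 0.02456 = 0.06010 mol/L
[OCl^-]_original = 0.06010 × 100.0/25.49 = 0.2358 mol/L

0.2358 M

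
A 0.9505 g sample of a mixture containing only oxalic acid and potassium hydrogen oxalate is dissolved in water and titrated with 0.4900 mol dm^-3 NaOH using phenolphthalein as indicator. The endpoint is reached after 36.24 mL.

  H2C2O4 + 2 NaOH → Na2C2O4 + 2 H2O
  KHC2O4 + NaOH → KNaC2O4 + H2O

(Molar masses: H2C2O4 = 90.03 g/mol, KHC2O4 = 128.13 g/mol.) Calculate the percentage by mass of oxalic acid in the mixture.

75.49 %

n(NaOH) = 0.03624 × 0.4900 = 0.01776 mol
Let x = n(H2C2O4), y = n(KHC2O4).
Titrant: 2x + 1y = 0.01776;  mass: 90.03x + 128.13y = 0.9505
Solving, x = 7.970 × 10^-3 mol, y = 1.818 × 10^-3 mol
mass of H2C2O4 = 7.970 × 10^-3 × 90.03 = 0.7175 g
% H2C2O4 = 0.7175 / 0.9505 × 100 = 75.49 %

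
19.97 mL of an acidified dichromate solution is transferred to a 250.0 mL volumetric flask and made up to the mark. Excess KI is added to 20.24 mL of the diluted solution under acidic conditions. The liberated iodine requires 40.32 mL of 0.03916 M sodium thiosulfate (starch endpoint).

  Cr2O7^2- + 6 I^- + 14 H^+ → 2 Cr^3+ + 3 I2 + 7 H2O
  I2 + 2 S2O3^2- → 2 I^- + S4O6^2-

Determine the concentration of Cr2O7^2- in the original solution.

0.1628 M

n(S2O3^2-) = 0.04032 × 0.03916 = 1.579 × 10^-3 mol
n(I2) = n(S2O3^2-)/2 = 7.895 × 10^-4 mol
From the 1:3 ratio, n(Cr2O7^2-) in the aliquot = 1/3 × 7.895 × 10^-4 = 2.632 × 10^-4 mol
[Cr2O7^2-]_dilute = 2.632 × 10^-4 / 0.02024 = 0.01300 mol/L
[Cr2O7^2-]_original = 0.01300 × 250.0/19.97 = 0.1628 mol/L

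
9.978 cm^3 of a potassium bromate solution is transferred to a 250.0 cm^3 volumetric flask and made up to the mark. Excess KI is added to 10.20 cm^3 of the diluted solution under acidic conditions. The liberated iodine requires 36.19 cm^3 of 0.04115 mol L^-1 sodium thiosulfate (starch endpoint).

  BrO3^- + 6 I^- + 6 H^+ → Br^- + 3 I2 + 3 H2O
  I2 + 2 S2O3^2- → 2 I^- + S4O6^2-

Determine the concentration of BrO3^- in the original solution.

0.6097 mol/L

n(S2O3^2-) = 0.03619 × 0.04115 = 1.489 × 10^-3 mol
n(I2) = n(S2O3^2-)/2 = 7.446 × 10^-4 mol
From the 1:3 ratio, n(BrO3^-) in the aliquot = 1/3 × 7.446 × 10^-4 = 2.482 × 10^-4 mol
[BrO3^-]_dilute = 2.482 × 10^-4 / 0.01020 = 0.02433 mol/L
[BrO3^-]_original = 0.02433 × 250.0/9.978 = 0.6097 mol/L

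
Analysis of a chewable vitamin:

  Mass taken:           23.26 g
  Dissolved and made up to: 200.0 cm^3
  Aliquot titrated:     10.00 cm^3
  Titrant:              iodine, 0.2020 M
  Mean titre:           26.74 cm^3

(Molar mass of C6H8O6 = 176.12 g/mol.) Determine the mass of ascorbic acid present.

19.03 g

C6H8O6 + I2 → C6H6O6 + 2 HI
n(I2) per titration = 0.02674 × 0.2020 = 5.401 × 10^-3 mol
n(C6H8O6) in each aliquot = 5.401 × 10^-3 mol (1:1 ratio)
n(C6H8O6) in the whole flask = 5.401 × 10^-3 × 200.0/10.00 = 0.1080 mol
mass of C6H8O6 = 0.1080 × 176.12 = 19.03 g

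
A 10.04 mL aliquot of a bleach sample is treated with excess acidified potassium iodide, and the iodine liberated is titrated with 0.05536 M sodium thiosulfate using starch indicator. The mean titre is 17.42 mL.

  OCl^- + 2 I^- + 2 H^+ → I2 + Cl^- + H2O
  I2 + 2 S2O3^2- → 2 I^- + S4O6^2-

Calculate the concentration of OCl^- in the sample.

n(S2O3^2-) = 0.01742 × 0.05536 = 9.644 × 10^-4 mol
n(I2) = n(S2O3^2-)/2 = 4.822 × 10^-4 mol
n(OCl^-) in the aliquot = 4.822 × 10^-4 mol (1:1 ratio)
[OCl^-] = 4.822 × 10^-4 / 0.01004 = 0.04803 mol/L

0.04803 M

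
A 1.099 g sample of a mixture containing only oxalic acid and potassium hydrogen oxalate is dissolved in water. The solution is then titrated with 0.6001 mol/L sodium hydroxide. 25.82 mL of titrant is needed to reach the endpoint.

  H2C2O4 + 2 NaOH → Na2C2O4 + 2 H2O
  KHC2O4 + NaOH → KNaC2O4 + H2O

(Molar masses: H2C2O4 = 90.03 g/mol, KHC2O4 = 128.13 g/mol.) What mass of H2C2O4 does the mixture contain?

0.4800 g

n(NaOH) = 0.02582 × 0.6001 = 0.01549 mol
Let x = n(H2C2O4), y = n(KHC2O4).
Titrant: 2x + 1y = 0.01549;  mass: 90.03x + 128.13y = 1.099
Solving, x = 5.332 × 10^-3 mol, y = 4.831 × 10^-3 mol
mass of H2C2O4 = 5.332 × 10^-3 × 90.03 = 0.4800 g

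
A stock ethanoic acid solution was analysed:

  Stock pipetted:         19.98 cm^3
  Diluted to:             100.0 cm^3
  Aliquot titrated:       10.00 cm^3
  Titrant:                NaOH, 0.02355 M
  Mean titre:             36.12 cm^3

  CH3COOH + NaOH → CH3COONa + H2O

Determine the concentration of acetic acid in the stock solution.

n(NaOH) = 0.03612 × 0.02355 = 8.506 × 10^-4 mol
n(CH3COOH) in the aliquot = 8.506 × 10^-4 mol (1:1 ratio)
[CH3COOH]_dilute = 8.506 × 10^-4 / 0.01000 = 0.08506 mol/L
Dilution factor = 100.0 / 19.98 = 5.005
[CH3COOH]_stock = 0.08506 × 5.005 = 0.4257 mol/L

0.4257 M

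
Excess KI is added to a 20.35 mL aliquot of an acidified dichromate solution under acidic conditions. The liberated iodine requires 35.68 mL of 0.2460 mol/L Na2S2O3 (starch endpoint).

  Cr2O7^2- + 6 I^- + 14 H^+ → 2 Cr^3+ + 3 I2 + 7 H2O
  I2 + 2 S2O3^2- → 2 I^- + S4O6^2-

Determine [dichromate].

n(S2O3^2-) = 0.03568 × 0.2460 = 8.777 × 10^-3 mol
n(I2) = n(S2O3^2-)/2 = 4.389 × 10^-3 mol
From the 1:3 ratio, n(Cr2O7^2-) in the aliquot = 1/3 × 4.389 × 10^-3 = 1.463 × 10^-3 mol
[Cr2O7^2-] = 1.463 × 10^-3 / 0.02035 = 0.07189 mol/L

0.07189 mol/L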